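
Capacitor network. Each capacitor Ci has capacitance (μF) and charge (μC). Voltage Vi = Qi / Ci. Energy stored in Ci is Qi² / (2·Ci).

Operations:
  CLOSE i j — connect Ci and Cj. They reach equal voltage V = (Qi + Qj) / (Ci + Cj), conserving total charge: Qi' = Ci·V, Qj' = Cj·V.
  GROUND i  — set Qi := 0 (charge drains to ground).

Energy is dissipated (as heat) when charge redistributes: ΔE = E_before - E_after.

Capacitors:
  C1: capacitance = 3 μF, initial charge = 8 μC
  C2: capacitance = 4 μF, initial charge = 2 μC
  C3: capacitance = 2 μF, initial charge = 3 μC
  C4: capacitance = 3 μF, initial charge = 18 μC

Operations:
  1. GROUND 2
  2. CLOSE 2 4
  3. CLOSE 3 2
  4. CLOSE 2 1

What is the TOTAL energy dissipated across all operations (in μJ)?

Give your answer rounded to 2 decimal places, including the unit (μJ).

Initial: C1(3μF, Q=8μC, V=2.67V), C2(4μF, Q=2μC, V=0.50V), C3(2μF, Q=3μC, V=1.50V), C4(3μF, Q=18μC, V=6.00V)
Op 1: GROUND 2: Q2=0; energy lost=0.500
Op 2: CLOSE 2-4: Q_total=18.00, C_total=7.00, V=2.57; Q2=10.29, Q4=7.71; dissipated=30.857
Op 3: CLOSE 3-2: Q_total=13.29, C_total=6.00, V=2.21; Q3=4.43, Q2=8.86; dissipated=0.765
Op 4: CLOSE 2-1: Q_total=16.86, C_total=7.00, V=2.41; Q2=9.63, Q1=7.22; dissipated=0.175
Total dissipated: 32.298 μJ

Answer: 32.30 μJ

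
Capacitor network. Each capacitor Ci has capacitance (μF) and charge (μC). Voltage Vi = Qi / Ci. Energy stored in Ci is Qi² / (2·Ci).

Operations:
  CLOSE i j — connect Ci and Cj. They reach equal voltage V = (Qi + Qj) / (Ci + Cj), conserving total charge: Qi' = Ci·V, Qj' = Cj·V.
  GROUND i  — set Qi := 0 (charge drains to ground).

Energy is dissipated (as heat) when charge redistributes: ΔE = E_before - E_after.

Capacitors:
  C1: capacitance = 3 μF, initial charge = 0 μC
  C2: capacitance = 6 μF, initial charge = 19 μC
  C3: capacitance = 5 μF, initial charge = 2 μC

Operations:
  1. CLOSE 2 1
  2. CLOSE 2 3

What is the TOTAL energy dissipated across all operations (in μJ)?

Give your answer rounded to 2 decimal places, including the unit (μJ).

Initial: C1(3μF, Q=0μC, V=0.00V), C2(6μF, Q=19μC, V=3.17V), C3(5μF, Q=2μC, V=0.40V)
Op 1: CLOSE 2-1: Q_total=19.00, C_total=9.00, V=2.11; Q2=12.67, Q1=6.33; dissipated=10.028
Op 2: CLOSE 2-3: Q_total=14.67, C_total=11.00, V=1.33; Q2=8.00, Q3=6.67; dissipated=3.993
Total dissipated: 14.020 μJ

Answer: 14.02 μJ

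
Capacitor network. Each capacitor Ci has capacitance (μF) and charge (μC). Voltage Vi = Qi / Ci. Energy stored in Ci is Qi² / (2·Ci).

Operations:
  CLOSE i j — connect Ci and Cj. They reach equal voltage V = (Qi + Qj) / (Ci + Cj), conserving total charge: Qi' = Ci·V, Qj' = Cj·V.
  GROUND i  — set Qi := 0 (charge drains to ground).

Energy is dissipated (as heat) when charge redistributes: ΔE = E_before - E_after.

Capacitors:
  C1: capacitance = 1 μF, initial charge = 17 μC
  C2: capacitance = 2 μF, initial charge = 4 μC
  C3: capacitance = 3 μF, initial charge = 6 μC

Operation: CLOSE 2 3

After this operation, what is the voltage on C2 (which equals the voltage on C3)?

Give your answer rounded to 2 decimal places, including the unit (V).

Initial: C1(1μF, Q=17μC, V=17.00V), C2(2μF, Q=4μC, V=2.00V), C3(3μF, Q=6μC, V=2.00V)
Op 1: CLOSE 2-3: Q_total=10.00, C_total=5.00, V=2.00; Q2=4.00, Q3=6.00; dissipated=0.000

Answer: 2.00 V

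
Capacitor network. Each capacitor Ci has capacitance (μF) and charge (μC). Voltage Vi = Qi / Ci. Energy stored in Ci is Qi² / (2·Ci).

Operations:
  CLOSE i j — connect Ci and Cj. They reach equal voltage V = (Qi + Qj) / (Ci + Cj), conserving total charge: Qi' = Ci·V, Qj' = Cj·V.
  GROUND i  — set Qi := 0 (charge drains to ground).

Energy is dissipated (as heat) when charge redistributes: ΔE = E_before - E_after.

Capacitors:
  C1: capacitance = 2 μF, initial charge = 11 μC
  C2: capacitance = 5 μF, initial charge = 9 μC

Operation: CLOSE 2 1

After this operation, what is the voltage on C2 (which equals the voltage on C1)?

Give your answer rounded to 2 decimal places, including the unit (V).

Answer: 2.86 V

Derivation:
Initial: C1(2μF, Q=11μC, V=5.50V), C2(5μF, Q=9μC, V=1.80V)
Op 1: CLOSE 2-1: Q_total=20.00, C_total=7.00, V=2.86; Q2=14.29, Q1=5.71; dissipated=9.779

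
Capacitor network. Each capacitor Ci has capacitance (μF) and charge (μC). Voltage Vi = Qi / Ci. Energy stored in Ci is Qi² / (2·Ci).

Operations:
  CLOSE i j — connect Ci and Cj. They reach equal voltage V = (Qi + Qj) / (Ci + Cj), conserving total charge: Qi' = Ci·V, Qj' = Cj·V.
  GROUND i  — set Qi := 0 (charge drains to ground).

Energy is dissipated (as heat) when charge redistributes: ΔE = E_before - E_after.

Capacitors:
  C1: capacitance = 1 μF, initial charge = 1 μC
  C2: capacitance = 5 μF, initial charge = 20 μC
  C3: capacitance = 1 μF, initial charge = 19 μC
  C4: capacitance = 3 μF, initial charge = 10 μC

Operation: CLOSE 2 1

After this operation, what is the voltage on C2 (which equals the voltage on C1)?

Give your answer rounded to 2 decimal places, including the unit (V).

Answer: 3.50 V

Derivation:
Initial: C1(1μF, Q=1μC, V=1.00V), C2(5μF, Q=20μC, V=4.00V), C3(1μF, Q=19μC, V=19.00V), C4(3μF, Q=10μC, V=3.33V)
Op 1: CLOSE 2-1: Q_total=21.00, C_total=6.00, V=3.50; Q2=17.50, Q1=3.50; dissipated=3.750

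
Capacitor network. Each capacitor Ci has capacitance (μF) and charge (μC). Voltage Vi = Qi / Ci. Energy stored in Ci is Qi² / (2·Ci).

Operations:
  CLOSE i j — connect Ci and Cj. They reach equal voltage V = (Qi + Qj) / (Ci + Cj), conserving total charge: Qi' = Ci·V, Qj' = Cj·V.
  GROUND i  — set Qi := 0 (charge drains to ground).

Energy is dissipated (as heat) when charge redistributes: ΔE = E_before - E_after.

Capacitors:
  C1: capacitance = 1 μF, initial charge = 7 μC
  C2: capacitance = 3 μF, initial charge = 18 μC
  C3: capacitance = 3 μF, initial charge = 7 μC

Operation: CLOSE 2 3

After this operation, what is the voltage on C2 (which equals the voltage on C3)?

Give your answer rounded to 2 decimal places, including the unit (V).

Initial: C1(1μF, Q=7μC, V=7.00V), C2(3μF, Q=18μC, V=6.00V), C3(3μF, Q=7μC, V=2.33V)
Op 1: CLOSE 2-3: Q_total=25.00, C_total=6.00, V=4.17; Q2=12.50, Q3=12.50; dissipated=10.083

Answer: 4.17 V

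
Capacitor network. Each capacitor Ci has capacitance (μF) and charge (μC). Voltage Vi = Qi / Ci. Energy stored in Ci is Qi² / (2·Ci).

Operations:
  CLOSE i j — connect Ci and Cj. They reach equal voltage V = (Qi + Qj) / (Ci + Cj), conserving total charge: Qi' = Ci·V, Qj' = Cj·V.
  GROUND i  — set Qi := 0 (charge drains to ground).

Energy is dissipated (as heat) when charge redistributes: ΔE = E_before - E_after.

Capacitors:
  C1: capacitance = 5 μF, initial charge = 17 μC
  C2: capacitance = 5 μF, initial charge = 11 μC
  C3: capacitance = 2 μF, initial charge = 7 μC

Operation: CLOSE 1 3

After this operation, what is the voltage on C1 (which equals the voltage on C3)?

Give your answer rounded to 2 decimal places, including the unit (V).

Initial: C1(5μF, Q=17μC, V=3.40V), C2(5μF, Q=11μC, V=2.20V), C3(2μF, Q=7μC, V=3.50V)
Op 1: CLOSE 1-3: Q_total=24.00, C_total=7.00, V=3.43; Q1=17.14, Q3=6.86; dissipated=0.007

Answer: 3.43 V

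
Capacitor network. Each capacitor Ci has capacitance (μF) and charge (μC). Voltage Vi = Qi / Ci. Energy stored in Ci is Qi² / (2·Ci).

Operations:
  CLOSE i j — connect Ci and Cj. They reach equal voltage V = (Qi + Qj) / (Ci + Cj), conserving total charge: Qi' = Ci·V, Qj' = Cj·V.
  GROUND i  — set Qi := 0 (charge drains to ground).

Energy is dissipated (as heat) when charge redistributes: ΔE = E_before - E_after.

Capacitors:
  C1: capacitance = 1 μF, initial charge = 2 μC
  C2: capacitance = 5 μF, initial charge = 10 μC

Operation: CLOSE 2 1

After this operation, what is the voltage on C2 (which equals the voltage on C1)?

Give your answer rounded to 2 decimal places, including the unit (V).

Initial: C1(1μF, Q=2μC, V=2.00V), C2(5μF, Q=10μC, V=2.00V)
Op 1: CLOSE 2-1: Q_total=12.00, C_total=6.00, V=2.00; Q2=10.00, Q1=2.00; dissipated=0.000

Answer: 2.00 V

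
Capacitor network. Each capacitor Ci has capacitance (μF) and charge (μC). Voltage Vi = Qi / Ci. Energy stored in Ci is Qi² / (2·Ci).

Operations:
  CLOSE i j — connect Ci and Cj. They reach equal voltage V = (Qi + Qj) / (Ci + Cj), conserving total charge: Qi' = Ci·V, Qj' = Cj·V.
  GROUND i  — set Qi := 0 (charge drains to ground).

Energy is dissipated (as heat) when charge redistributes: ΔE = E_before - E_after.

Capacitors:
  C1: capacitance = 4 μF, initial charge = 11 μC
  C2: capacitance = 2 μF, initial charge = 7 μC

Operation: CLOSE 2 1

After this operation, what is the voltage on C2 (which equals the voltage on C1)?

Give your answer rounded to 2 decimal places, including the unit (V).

Initial: C1(4μF, Q=11μC, V=2.75V), C2(2μF, Q=7μC, V=3.50V)
Op 1: CLOSE 2-1: Q_total=18.00, C_total=6.00, V=3.00; Q2=6.00, Q1=12.00; dissipated=0.375

Answer: 3.00 V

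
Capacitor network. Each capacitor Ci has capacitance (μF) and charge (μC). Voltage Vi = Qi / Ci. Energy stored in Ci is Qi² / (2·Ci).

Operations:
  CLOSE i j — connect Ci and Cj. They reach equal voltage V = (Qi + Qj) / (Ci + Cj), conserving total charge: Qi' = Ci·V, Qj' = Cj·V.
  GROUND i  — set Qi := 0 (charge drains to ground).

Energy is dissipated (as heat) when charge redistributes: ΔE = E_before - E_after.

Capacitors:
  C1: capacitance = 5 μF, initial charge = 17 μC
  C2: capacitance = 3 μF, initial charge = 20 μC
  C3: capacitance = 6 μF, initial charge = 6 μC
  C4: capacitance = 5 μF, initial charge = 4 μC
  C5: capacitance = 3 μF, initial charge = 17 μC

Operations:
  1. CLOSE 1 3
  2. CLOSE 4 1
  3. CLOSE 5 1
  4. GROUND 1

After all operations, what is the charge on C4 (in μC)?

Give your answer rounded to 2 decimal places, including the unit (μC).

Answer: 7.23 μC

Derivation:
Initial: C1(5μF, Q=17μC, V=3.40V), C2(3μF, Q=20μC, V=6.67V), C3(6μF, Q=6μC, V=1.00V), C4(5μF, Q=4μC, V=0.80V), C5(3μF, Q=17μC, V=5.67V)
Op 1: CLOSE 1-3: Q_total=23.00, C_total=11.00, V=2.09; Q1=10.45, Q3=12.55; dissipated=7.855
Op 2: CLOSE 4-1: Q_total=14.45, C_total=10.00, V=1.45; Q4=7.23, Q1=7.23; dissipated=2.083
Op 3: CLOSE 5-1: Q_total=24.23, C_total=8.00, V=3.03; Q5=9.09, Q1=15.14; dissipated=16.705
Op 4: GROUND 1: Q1=0; energy lost=22.928
Final charges: Q1=0.00, Q2=20.00, Q3=12.55, Q4=7.23, Q5=9.09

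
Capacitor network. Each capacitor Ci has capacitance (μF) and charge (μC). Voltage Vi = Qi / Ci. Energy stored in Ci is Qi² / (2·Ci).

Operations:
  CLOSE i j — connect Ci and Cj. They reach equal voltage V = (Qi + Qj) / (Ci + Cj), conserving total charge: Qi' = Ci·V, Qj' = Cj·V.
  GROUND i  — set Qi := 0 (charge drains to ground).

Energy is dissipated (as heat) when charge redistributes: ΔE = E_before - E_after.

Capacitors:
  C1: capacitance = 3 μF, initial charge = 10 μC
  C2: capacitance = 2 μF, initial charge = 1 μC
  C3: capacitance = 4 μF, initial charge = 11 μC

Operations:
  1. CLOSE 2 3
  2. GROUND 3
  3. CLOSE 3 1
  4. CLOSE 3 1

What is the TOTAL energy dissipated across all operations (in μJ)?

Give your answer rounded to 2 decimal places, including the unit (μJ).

Answer: 20.90 μJ

Derivation:
Initial: C1(3μF, Q=10μC, V=3.33V), C2(2μF, Q=1μC, V=0.50V), C3(4μF, Q=11μC, V=2.75V)
Op 1: CLOSE 2-3: Q_total=12.00, C_total=6.00, V=2.00; Q2=4.00, Q3=8.00; dissipated=3.375
Op 2: GROUND 3: Q3=0; energy lost=8.000
Op 3: CLOSE 3-1: Q_total=10.00, C_total=7.00, V=1.43; Q3=5.71, Q1=4.29; dissipated=9.524
Op 4: CLOSE 3-1: Q_total=10.00, C_total=7.00, V=1.43; Q3=5.71, Q1=4.29; dissipated=0.000
Total dissipated: 20.899 μJ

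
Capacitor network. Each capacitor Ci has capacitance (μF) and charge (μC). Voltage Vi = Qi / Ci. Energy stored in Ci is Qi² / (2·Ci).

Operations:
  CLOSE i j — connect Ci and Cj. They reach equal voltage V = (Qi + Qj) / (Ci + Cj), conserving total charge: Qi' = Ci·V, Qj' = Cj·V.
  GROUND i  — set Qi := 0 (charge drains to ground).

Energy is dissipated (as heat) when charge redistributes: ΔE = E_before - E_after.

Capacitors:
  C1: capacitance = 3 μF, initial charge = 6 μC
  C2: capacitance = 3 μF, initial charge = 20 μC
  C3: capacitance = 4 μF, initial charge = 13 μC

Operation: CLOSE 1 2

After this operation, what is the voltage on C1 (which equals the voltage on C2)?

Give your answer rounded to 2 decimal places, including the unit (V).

Initial: C1(3μF, Q=6μC, V=2.00V), C2(3μF, Q=20μC, V=6.67V), C3(4μF, Q=13μC, V=3.25V)
Op 1: CLOSE 1-2: Q_total=26.00, C_total=6.00, V=4.33; Q1=13.00, Q2=13.00; dissipated=16.333

Answer: 4.33 V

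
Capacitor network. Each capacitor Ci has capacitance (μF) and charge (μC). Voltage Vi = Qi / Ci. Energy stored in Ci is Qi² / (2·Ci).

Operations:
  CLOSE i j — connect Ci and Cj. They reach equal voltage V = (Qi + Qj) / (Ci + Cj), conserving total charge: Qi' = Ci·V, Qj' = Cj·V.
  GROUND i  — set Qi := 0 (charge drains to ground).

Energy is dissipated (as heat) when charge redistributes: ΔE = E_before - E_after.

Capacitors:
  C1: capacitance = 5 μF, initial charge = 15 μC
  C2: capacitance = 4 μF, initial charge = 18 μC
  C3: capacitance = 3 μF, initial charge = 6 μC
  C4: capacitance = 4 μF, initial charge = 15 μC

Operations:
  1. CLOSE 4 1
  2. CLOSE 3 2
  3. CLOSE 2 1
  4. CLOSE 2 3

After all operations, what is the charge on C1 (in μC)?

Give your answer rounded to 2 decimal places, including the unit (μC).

Answer: 16.88 μC

Derivation:
Initial: C1(5μF, Q=15μC, V=3.00V), C2(4μF, Q=18μC, V=4.50V), C3(3μF, Q=6μC, V=2.00V), C4(4μF, Q=15μC, V=3.75V)
Op 1: CLOSE 4-1: Q_total=30.00, C_total=9.00, V=3.33; Q4=13.33, Q1=16.67; dissipated=0.625
Op 2: CLOSE 3-2: Q_total=24.00, C_total=7.00, V=3.43; Q3=10.29, Q2=13.71; dissipated=5.357
Op 3: CLOSE 2-1: Q_total=30.38, C_total=9.00, V=3.38; Q2=13.50, Q1=16.88; dissipated=0.010
Op 4: CLOSE 2-3: Q_total=23.79, C_total=7.00, V=3.40; Q2=13.59, Q3=10.20; dissipated=0.002
Final charges: Q1=16.88, Q2=13.59, Q3=10.20, Q4=13.33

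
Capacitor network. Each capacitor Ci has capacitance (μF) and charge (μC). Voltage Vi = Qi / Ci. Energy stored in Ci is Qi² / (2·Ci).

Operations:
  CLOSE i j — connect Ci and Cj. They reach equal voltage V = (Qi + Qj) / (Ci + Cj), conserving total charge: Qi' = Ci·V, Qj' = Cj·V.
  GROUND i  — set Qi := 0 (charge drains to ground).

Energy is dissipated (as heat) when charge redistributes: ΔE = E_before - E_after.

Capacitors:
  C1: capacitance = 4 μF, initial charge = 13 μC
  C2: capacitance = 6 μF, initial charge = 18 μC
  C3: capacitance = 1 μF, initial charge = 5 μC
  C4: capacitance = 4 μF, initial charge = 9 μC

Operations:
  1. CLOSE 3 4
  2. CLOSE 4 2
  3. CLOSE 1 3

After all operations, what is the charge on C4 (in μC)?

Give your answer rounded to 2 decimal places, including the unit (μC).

Answer: 11.68 μC

Derivation:
Initial: C1(4μF, Q=13μC, V=3.25V), C2(6μF, Q=18μC, V=3.00V), C3(1μF, Q=5μC, V=5.00V), C4(4μF, Q=9μC, V=2.25V)
Op 1: CLOSE 3-4: Q_total=14.00, C_total=5.00, V=2.80; Q3=2.80, Q4=11.20; dissipated=3.025
Op 2: CLOSE 4-2: Q_total=29.20, C_total=10.00, V=2.92; Q4=11.68, Q2=17.52; dissipated=0.048
Op 3: CLOSE 1-3: Q_total=15.80, C_total=5.00, V=3.16; Q1=12.64, Q3=3.16; dissipated=0.081
Final charges: Q1=12.64, Q2=17.52, Q3=3.16, Q4=11.68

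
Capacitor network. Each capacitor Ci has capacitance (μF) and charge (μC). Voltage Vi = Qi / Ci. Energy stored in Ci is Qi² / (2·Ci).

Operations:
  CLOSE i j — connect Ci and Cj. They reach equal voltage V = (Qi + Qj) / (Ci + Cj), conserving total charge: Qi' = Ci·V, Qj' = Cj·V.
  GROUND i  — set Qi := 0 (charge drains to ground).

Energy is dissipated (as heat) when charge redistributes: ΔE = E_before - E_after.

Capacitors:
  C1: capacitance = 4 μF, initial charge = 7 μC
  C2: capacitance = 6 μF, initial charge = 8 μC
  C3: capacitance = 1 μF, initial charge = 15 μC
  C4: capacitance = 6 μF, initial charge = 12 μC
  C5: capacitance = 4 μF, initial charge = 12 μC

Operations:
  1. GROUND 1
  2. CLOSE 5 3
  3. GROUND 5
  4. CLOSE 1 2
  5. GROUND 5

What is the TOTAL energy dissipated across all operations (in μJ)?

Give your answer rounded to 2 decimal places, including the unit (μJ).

Answer: 124.18 μJ

Derivation:
Initial: C1(4μF, Q=7μC, V=1.75V), C2(6μF, Q=8μC, V=1.33V), C3(1μF, Q=15μC, V=15.00V), C4(6μF, Q=12μC, V=2.00V), C5(4μF, Q=12μC, V=3.00V)
Op 1: GROUND 1: Q1=0; energy lost=6.125
Op 2: CLOSE 5-3: Q_total=27.00, C_total=5.00, V=5.40; Q5=21.60, Q3=5.40; dissipated=57.600
Op 3: GROUND 5: Q5=0; energy lost=58.320
Op 4: CLOSE 1-2: Q_total=8.00, C_total=10.00, V=0.80; Q1=3.20, Q2=4.80; dissipated=2.133
Op 5: GROUND 5: Q5=0; energy lost=0.000
Total dissipated: 124.178 μJ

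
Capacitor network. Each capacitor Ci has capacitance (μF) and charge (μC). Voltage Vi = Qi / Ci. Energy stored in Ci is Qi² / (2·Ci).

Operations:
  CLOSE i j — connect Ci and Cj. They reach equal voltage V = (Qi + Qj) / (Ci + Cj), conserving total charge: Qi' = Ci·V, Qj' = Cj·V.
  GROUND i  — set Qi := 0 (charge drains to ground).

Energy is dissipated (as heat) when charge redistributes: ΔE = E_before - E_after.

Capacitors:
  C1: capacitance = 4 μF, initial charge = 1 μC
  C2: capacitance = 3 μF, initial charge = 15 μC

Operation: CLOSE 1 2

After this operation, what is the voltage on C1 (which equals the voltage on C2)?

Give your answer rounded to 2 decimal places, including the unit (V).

Initial: C1(4μF, Q=1μC, V=0.25V), C2(3μF, Q=15μC, V=5.00V)
Op 1: CLOSE 1-2: Q_total=16.00, C_total=7.00, V=2.29; Q1=9.14, Q2=6.86; dissipated=19.339

Answer: 2.29 V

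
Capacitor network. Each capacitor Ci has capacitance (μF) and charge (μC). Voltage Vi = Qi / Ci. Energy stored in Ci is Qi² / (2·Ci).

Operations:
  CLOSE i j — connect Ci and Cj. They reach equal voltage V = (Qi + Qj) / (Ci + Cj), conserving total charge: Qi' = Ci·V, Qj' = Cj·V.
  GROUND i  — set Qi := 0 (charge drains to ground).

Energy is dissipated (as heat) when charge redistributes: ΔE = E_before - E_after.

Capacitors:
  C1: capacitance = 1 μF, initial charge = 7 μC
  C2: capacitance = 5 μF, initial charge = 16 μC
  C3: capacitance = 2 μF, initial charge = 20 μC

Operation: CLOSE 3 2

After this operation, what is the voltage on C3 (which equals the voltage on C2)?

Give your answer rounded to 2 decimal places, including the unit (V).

Answer: 5.14 V

Derivation:
Initial: C1(1μF, Q=7μC, V=7.00V), C2(5μF, Q=16μC, V=3.20V), C3(2μF, Q=20μC, V=10.00V)
Op 1: CLOSE 3-2: Q_total=36.00, C_total=7.00, V=5.14; Q3=10.29, Q2=25.71; dissipated=33.029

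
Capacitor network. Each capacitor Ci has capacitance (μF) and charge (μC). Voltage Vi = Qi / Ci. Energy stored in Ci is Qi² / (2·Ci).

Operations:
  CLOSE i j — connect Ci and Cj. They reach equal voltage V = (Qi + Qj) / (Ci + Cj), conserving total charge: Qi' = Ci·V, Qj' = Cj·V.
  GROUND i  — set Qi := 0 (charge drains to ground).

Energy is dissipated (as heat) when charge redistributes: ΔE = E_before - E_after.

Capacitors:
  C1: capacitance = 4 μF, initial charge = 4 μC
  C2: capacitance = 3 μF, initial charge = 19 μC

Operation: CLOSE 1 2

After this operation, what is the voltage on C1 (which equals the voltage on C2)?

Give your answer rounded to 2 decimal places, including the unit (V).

Initial: C1(4μF, Q=4μC, V=1.00V), C2(3μF, Q=19μC, V=6.33V)
Op 1: CLOSE 1-2: Q_total=23.00, C_total=7.00, V=3.29; Q1=13.14, Q2=9.86; dissipated=24.381

Answer: 3.29 V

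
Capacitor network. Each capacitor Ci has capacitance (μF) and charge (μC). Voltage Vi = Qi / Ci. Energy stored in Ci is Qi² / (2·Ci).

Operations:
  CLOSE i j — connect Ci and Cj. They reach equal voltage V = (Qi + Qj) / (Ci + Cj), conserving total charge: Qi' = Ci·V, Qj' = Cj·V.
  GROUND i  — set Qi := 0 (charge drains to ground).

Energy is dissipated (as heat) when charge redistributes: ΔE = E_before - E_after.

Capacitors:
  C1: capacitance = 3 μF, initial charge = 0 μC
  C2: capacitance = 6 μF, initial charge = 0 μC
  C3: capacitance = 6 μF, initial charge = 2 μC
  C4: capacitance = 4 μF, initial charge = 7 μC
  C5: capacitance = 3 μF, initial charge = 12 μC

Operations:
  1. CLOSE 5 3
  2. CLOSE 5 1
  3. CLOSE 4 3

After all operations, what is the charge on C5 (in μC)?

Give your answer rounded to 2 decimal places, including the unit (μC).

Initial: C1(3μF, Q=0μC, V=0.00V), C2(6μF, Q=0μC, V=0.00V), C3(6μF, Q=2μC, V=0.33V), C4(4μF, Q=7μC, V=1.75V), C5(3μF, Q=12μC, V=4.00V)
Op 1: CLOSE 5-3: Q_total=14.00, C_total=9.00, V=1.56; Q5=4.67, Q3=9.33; dissipated=13.444
Op 2: CLOSE 5-1: Q_total=4.67, C_total=6.00, V=0.78; Q5=2.33, Q1=2.33; dissipated=1.815
Op 3: CLOSE 4-3: Q_total=16.33, C_total=10.00, V=1.63; Q4=6.53, Q3=9.80; dissipated=0.045
Final charges: Q1=2.33, Q2=0.00, Q3=9.80, Q4=6.53, Q5=2.33

Answer: 2.33 μC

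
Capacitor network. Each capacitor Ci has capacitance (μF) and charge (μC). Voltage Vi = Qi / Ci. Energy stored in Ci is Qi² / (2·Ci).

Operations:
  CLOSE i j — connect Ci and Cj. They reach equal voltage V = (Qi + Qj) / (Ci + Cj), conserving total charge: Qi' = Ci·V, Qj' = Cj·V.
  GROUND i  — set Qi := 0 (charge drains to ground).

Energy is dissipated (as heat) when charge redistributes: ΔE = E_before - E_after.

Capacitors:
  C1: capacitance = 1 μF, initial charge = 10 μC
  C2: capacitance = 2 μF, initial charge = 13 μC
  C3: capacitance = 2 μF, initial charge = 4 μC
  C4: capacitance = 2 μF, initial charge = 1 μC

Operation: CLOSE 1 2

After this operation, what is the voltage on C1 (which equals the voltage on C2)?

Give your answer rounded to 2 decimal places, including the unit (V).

Initial: C1(1μF, Q=10μC, V=10.00V), C2(2μF, Q=13μC, V=6.50V), C3(2μF, Q=4μC, V=2.00V), C4(2μF, Q=1μC, V=0.50V)
Op 1: CLOSE 1-2: Q_total=23.00, C_total=3.00, V=7.67; Q1=7.67, Q2=15.33; dissipated=4.083

Answer: 7.67 V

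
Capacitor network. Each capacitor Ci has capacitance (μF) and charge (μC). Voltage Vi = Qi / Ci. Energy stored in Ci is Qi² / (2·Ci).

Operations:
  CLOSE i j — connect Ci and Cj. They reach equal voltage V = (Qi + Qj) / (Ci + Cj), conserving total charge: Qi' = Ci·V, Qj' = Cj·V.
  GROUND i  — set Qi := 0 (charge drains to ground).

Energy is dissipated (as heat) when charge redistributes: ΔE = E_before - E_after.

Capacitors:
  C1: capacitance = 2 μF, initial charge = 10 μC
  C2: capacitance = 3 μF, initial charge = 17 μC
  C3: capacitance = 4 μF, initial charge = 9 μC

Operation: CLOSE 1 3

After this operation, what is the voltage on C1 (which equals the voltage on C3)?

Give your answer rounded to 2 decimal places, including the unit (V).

Initial: C1(2μF, Q=10μC, V=5.00V), C2(3μF, Q=17μC, V=5.67V), C3(4μF, Q=9μC, V=2.25V)
Op 1: CLOSE 1-3: Q_total=19.00, C_total=6.00, V=3.17; Q1=6.33, Q3=12.67; dissipated=5.042

Answer: 3.17 V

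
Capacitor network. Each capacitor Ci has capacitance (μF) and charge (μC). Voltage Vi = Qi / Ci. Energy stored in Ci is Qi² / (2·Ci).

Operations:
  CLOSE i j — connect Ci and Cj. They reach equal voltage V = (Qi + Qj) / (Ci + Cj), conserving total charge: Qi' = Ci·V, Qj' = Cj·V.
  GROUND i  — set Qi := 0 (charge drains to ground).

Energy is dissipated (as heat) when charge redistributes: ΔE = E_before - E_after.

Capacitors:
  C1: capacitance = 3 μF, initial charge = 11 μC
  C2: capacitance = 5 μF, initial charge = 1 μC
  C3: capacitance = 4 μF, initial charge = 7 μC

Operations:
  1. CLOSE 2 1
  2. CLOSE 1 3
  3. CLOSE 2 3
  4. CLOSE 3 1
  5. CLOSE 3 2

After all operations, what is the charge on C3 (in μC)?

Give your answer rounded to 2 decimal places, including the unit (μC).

Answer: 6.31 μC

Derivation:
Initial: C1(3μF, Q=11μC, V=3.67V), C2(5μF, Q=1μC, V=0.20V), C3(4μF, Q=7μC, V=1.75V)
Op 1: CLOSE 2-1: Q_total=12.00, C_total=8.00, V=1.50; Q2=7.50, Q1=4.50; dissipated=11.267
Op 2: CLOSE 1-3: Q_total=11.50, C_total=7.00, V=1.64; Q1=4.93, Q3=6.57; dissipated=0.054
Op 3: CLOSE 2-3: Q_total=14.07, C_total=9.00, V=1.56; Q2=7.82, Q3=6.25; dissipated=0.023
Op 4: CLOSE 3-1: Q_total=11.18, C_total=7.00, V=1.60; Q3=6.39, Q1=4.79; dissipated=0.005
Op 5: CLOSE 3-2: Q_total=14.21, C_total=9.00, V=1.58; Q3=6.31, Q2=7.89; dissipated=0.001
Final charges: Q1=4.79, Q2=7.89, Q3=6.31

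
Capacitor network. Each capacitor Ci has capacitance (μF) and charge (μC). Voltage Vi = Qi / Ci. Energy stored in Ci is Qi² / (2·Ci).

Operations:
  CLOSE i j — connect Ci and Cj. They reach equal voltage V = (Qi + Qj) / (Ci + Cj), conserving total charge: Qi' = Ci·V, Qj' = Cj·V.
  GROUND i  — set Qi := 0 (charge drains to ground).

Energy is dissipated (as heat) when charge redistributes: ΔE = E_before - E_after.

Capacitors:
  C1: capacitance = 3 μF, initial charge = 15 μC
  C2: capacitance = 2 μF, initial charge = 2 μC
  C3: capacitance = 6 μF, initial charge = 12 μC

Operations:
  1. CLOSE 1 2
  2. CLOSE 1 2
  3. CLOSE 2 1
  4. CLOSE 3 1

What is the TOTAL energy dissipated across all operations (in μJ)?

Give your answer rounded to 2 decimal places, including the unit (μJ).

Initial: C1(3μF, Q=15μC, V=5.00V), C2(2μF, Q=2μC, V=1.00V), C3(6μF, Q=12μC, V=2.00V)
Op 1: CLOSE 1-2: Q_total=17.00, C_total=5.00, V=3.40; Q1=10.20, Q2=6.80; dissipated=9.600
Op 2: CLOSE 1-2: Q_total=17.00, C_total=5.00, V=3.40; Q1=10.20, Q2=6.80; dissipated=0.000
Op 3: CLOSE 2-1: Q_total=17.00, C_total=5.00, V=3.40; Q2=6.80, Q1=10.20; dissipated=0.000
Op 4: CLOSE 3-1: Q_total=22.20, C_total=9.00, V=2.47; Q3=14.80, Q1=7.40; dissipated=1.960
Total dissipated: 11.560 μJ

Answer: 11.56 μJ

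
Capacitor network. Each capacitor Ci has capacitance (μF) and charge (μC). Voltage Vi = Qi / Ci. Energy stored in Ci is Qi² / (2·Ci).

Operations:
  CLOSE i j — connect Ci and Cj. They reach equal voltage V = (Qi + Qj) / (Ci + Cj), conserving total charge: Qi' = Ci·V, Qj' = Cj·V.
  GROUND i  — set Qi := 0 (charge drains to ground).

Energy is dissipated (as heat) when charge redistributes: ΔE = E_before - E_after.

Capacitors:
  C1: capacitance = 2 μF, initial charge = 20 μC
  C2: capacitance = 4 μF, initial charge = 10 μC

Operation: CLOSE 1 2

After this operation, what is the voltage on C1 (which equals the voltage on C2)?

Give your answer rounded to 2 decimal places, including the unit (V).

Initial: C1(2μF, Q=20μC, V=10.00V), C2(4μF, Q=10μC, V=2.50V)
Op 1: CLOSE 1-2: Q_total=30.00, C_total=6.00, V=5.00; Q1=10.00, Q2=20.00; dissipated=37.500

Answer: 5.00 V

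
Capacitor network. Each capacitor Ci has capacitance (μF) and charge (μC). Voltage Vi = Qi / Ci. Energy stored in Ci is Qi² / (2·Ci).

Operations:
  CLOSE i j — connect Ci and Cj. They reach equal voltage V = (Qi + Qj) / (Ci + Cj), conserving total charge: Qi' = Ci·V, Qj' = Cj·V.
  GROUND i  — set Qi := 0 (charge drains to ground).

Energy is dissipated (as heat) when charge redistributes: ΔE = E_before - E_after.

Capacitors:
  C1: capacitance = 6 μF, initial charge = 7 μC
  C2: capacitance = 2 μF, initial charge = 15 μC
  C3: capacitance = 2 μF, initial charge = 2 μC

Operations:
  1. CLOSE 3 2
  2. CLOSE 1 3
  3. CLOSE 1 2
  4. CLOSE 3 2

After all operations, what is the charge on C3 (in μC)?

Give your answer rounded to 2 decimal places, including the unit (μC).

Initial: C1(6μF, Q=7μC, V=1.17V), C2(2μF, Q=15μC, V=7.50V), C3(2μF, Q=2μC, V=1.00V)
Op 1: CLOSE 3-2: Q_total=17.00, C_total=4.00, V=4.25; Q3=8.50, Q2=8.50; dissipated=21.125
Op 2: CLOSE 1-3: Q_total=15.50, C_total=8.00, V=1.94; Q1=11.62, Q3=3.88; dissipated=7.130
Op 3: CLOSE 1-2: Q_total=20.12, C_total=8.00, V=2.52; Q1=15.09, Q2=5.03; dissipated=4.011
Op 4: CLOSE 3-2: Q_total=8.91, C_total=4.00, V=2.23; Q3=4.45, Q2=4.45; dissipated=0.167
Final charges: Q1=15.09, Q2=4.45, Q3=4.45

Answer: 4.45 μC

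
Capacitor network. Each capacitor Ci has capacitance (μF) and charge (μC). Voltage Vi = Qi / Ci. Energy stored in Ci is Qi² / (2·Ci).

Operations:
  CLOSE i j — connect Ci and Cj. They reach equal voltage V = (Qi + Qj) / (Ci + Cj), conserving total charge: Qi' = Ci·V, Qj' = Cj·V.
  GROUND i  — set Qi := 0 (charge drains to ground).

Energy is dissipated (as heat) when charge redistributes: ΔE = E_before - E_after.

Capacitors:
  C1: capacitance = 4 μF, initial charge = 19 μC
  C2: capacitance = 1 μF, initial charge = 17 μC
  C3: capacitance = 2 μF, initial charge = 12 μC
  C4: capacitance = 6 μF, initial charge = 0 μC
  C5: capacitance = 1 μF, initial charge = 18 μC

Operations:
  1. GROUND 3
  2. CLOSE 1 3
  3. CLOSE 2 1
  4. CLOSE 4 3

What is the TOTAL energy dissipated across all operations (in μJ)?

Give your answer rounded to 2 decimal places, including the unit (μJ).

Initial: C1(4μF, Q=19μC, V=4.75V), C2(1μF, Q=17μC, V=17.00V), C3(2μF, Q=12μC, V=6.00V), C4(6μF, Q=0μC, V=0.00V), C5(1μF, Q=18μC, V=18.00V)
Op 1: GROUND 3: Q3=0; energy lost=36.000
Op 2: CLOSE 1-3: Q_total=19.00, C_total=6.00, V=3.17; Q1=12.67, Q3=6.33; dissipated=15.042
Op 3: CLOSE 2-1: Q_total=29.67, C_total=5.00, V=5.93; Q2=5.93, Q1=23.73; dissipated=76.544
Op 4: CLOSE 4-3: Q_total=6.33, C_total=8.00, V=0.79; Q4=4.75, Q3=1.58; dissipated=7.521
Total dissipated: 135.107 μJ

Answer: 135.11 μJ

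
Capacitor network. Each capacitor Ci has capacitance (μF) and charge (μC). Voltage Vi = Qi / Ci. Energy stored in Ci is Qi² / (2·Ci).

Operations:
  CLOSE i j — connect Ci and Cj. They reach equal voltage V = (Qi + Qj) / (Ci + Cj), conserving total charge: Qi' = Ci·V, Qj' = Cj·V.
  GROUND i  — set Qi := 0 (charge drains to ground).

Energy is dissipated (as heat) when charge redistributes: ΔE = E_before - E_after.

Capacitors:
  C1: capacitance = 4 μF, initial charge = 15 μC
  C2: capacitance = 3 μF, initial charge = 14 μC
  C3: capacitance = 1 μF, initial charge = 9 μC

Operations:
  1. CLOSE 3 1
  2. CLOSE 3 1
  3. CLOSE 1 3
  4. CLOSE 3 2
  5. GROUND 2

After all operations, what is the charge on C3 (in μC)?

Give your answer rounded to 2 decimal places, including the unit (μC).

Initial: C1(4μF, Q=15μC, V=3.75V), C2(3μF, Q=14μC, V=4.67V), C3(1μF, Q=9μC, V=9.00V)
Op 1: CLOSE 3-1: Q_total=24.00, C_total=5.00, V=4.80; Q3=4.80, Q1=19.20; dissipated=11.025
Op 2: CLOSE 3-1: Q_total=24.00, C_total=5.00, V=4.80; Q3=4.80, Q1=19.20; dissipated=0.000
Op 3: CLOSE 1-3: Q_total=24.00, C_total=5.00, V=4.80; Q1=19.20, Q3=4.80; dissipated=0.000
Op 4: CLOSE 3-2: Q_total=18.80, C_total=4.00, V=4.70; Q3=4.70, Q2=14.10; dissipated=0.007
Op 5: GROUND 2: Q2=0; energy lost=33.135
Final charges: Q1=19.20, Q2=0.00, Q3=4.70

Answer: 4.70 μC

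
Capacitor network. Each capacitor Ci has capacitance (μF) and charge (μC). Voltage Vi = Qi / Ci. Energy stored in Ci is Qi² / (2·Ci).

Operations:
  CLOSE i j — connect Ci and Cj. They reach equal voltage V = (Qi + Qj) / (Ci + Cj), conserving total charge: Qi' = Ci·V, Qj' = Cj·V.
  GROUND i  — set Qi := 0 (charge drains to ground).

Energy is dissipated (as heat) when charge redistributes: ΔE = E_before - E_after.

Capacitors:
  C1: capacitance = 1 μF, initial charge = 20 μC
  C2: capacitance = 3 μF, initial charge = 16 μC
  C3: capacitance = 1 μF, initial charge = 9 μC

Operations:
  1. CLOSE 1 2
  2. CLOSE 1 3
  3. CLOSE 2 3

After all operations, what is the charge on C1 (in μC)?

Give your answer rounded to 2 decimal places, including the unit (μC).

Answer: 9.00 μC

Derivation:
Initial: C1(1μF, Q=20μC, V=20.00V), C2(3μF, Q=16μC, V=5.33V), C3(1μF, Q=9μC, V=9.00V)
Op 1: CLOSE 1-2: Q_total=36.00, C_total=4.00, V=9.00; Q1=9.00, Q2=27.00; dissipated=80.667
Op 2: CLOSE 1-3: Q_total=18.00, C_total=2.00, V=9.00; Q1=9.00, Q3=9.00; dissipated=0.000
Op 3: CLOSE 2-3: Q_total=36.00, C_total=4.00, V=9.00; Q2=27.00, Q3=9.00; dissipated=0.000
Final charges: Q1=9.00, Q2=27.00, Q3=9.00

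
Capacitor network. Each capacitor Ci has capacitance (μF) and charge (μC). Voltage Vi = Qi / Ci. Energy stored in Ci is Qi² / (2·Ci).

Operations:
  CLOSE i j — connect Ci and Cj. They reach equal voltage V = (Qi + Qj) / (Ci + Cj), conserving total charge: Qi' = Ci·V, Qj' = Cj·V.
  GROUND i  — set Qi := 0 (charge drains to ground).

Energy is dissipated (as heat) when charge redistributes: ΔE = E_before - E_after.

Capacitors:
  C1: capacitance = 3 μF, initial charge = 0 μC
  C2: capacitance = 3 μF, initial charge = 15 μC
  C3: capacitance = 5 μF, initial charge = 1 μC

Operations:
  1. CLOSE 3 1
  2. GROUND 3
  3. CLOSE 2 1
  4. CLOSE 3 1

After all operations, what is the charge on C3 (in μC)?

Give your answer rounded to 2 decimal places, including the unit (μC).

Answer: 4.80 μC

Derivation:
Initial: C1(3μF, Q=0μC, V=0.00V), C2(3μF, Q=15μC, V=5.00V), C3(5μF, Q=1μC, V=0.20V)
Op 1: CLOSE 3-1: Q_total=1.00, C_total=8.00, V=0.12; Q3=0.62, Q1=0.38; dissipated=0.037
Op 2: GROUND 3: Q3=0; energy lost=0.039
Op 3: CLOSE 2-1: Q_total=15.38, C_total=6.00, V=2.56; Q2=7.69, Q1=7.69; dissipated=17.824
Op 4: CLOSE 3-1: Q_total=7.69, C_total=8.00, V=0.96; Q3=4.80, Q1=2.88; dissipated=6.156
Final charges: Q1=2.88, Q2=7.69, Q3=4.80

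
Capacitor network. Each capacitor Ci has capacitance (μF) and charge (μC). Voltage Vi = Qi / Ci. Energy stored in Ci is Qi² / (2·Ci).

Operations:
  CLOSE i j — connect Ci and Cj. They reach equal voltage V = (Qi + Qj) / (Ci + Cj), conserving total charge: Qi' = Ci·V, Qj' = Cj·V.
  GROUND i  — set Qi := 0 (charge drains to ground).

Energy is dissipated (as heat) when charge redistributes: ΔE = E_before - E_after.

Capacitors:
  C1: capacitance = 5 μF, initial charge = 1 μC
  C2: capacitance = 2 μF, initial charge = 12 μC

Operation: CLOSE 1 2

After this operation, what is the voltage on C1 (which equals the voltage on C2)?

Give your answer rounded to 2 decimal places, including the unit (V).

Initial: C1(5μF, Q=1μC, V=0.20V), C2(2μF, Q=12μC, V=6.00V)
Op 1: CLOSE 1-2: Q_total=13.00, C_total=7.00, V=1.86; Q1=9.29, Q2=3.71; dissipated=24.029

Answer: 1.86 V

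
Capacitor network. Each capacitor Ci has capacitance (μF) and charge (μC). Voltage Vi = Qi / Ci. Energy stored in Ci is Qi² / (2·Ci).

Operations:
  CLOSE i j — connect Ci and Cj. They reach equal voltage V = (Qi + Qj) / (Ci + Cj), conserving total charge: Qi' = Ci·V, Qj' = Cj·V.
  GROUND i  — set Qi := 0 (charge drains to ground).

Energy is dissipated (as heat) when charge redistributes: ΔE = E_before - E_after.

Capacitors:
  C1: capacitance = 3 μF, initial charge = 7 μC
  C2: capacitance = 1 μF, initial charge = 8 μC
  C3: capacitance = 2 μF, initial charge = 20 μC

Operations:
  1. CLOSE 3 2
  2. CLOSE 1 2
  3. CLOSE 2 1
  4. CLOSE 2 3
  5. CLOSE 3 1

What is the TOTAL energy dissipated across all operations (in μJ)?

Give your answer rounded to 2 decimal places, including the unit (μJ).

Initial: C1(3μF, Q=7μC, V=2.33V), C2(1μF, Q=8μC, V=8.00V), C3(2μF, Q=20μC, V=10.00V)
Op 1: CLOSE 3-2: Q_total=28.00, C_total=3.00, V=9.33; Q3=18.67, Q2=9.33; dissipated=1.333
Op 2: CLOSE 1-2: Q_total=16.33, C_total=4.00, V=4.08; Q1=12.25, Q2=4.08; dissipated=18.375
Op 3: CLOSE 2-1: Q_total=16.33, C_total=4.00, V=4.08; Q2=4.08, Q1=12.25; dissipated=0.000
Op 4: CLOSE 2-3: Q_total=22.75, C_total=3.00, V=7.58; Q2=7.58, Q3=15.17; dissipated=9.188
Op 5: CLOSE 3-1: Q_total=27.42, C_total=5.00, V=5.48; Q3=10.97, Q1=16.45; dissipated=7.350
Total dissipated: 36.246 μJ

Answer: 36.25 μJ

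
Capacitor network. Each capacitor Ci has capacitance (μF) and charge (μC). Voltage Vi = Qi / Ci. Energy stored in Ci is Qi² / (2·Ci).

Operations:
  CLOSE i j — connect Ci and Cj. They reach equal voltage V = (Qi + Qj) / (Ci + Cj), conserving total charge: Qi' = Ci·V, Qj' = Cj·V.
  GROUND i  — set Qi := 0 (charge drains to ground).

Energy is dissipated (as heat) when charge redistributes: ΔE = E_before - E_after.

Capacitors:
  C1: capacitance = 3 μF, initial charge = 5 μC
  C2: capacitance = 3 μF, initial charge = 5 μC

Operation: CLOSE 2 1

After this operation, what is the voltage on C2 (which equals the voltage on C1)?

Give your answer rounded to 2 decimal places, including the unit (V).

Initial: C1(3μF, Q=5μC, V=1.67V), C2(3μF, Q=5μC, V=1.67V)
Op 1: CLOSE 2-1: Q_total=10.00, C_total=6.00, V=1.67; Q2=5.00, Q1=5.00; dissipated=0.000

Answer: 1.67 V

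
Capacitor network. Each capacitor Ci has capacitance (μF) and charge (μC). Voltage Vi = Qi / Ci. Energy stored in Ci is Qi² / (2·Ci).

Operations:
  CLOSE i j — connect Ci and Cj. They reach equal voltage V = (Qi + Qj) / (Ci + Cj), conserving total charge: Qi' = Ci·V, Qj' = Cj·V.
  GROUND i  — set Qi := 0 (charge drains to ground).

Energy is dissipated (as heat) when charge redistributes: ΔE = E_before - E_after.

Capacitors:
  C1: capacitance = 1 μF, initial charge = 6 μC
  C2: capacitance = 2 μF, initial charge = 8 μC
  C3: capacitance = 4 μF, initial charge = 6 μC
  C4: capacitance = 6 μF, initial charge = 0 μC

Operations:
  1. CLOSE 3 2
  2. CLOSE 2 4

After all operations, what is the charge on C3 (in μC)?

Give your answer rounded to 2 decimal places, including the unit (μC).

Answer: 9.33 μC

Derivation:
Initial: C1(1μF, Q=6μC, V=6.00V), C2(2μF, Q=8μC, V=4.00V), C3(4μF, Q=6μC, V=1.50V), C4(6μF, Q=0μC, V=0.00V)
Op 1: CLOSE 3-2: Q_total=14.00, C_total=6.00, V=2.33; Q3=9.33, Q2=4.67; dissipated=4.167
Op 2: CLOSE 2-4: Q_total=4.67, C_total=8.00, V=0.58; Q2=1.17, Q4=3.50; dissipated=4.083
Final charges: Q1=6.00, Q2=1.17, Q3=9.33, Q4=3.50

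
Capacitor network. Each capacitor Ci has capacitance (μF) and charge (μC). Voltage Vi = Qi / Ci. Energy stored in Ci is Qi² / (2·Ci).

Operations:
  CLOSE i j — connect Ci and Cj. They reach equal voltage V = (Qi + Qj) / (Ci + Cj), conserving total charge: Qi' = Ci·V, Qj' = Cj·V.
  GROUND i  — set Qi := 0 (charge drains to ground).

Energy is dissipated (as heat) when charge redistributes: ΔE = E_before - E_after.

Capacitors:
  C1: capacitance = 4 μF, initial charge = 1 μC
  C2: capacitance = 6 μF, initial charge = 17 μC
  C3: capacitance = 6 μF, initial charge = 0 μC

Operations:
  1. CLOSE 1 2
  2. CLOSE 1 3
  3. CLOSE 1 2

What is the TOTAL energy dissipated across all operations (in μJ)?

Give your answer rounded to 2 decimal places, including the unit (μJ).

Initial: C1(4μF, Q=1μC, V=0.25V), C2(6μF, Q=17μC, V=2.83V), C3(6μF, Q=0μC, V=0.00V)
Op 1: CLOSE 1-2: Q_total=18.00, C_total=10.00, V=1.80; Q1=7.20, Q2=10.80; dissipated=8.008
Op 2: CLOSE 1-3: Q_total=7.20, C_total=10.00, V=0.72; Q1=2.88, Q3=4.32; dissipated=3.888
Op 3: CLOSE 1-2: Q_total=13.68, C_total=10.00, V=1.37; Q1=5.47, Q2=8.21; dissipated=1.400
Total dissipated: 13.296 μJ

Answer: 13.30 μJ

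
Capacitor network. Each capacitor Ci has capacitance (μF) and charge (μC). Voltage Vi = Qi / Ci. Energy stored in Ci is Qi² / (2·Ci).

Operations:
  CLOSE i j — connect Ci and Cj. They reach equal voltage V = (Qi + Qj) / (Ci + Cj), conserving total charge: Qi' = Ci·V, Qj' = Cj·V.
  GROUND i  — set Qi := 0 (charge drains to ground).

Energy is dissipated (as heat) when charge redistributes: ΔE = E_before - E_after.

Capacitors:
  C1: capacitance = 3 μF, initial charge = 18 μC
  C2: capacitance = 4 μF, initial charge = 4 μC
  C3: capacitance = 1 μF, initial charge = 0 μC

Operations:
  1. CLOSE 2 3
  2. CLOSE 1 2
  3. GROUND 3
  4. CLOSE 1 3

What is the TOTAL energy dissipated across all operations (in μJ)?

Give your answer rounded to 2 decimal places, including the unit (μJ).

Initial: C1(3μF, Q=18μC, V=6.00V), C2(4μF, Q=4μC, V=1.00V), C3(1μF, Q=0μC, V=0.00V)
Op 1: CLOSE 2-3: Q_total=4.00, C_total=5.00, V=0.80; Q2=3.20, Q3=0.80; dissipated=0.400
Op 2: CLOSE 1-2: Q_total=21.20, C_total=7.00, V=3.03; Q1=9.09, Q2=12.11; dissipated=23.177
Op 3: GROUND 3: Q3=0; energy lost=0.320
Op 4: CLOSE 1-3: Q_total=9.09, C_total=4.00, V=2.27; Q1=6.81, Q3=2.27; dissipated=3.440
Total dissipated: 27.337 μJ

Answer: 27.34 μJ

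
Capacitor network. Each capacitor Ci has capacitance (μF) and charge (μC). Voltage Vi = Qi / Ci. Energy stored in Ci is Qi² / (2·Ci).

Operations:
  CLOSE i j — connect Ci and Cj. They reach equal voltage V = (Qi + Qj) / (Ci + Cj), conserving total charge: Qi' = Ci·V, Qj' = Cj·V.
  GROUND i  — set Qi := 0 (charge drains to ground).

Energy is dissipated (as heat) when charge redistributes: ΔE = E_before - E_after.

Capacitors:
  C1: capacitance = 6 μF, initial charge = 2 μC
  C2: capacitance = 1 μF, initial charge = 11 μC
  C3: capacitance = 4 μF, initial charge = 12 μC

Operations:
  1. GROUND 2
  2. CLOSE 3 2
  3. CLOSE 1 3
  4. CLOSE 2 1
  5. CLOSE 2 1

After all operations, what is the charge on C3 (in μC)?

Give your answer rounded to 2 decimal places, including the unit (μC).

Answer: 4.64 μC

Derivation:
Initial: C1(6μF, Q=2μC, V=0.33V), C2(1μF, Q=11μC, V=11.00V), C3(4μF, Q=12μC, V=3.00V)
Op 1: GROUND 2: Q2=0; energy lost=60.500
Op 2: CLOSE 3-2: Q_total=12.00, C_total=5.00, V=2.40; Q3=9.60, Q2=2.40; dissipated=3.600
Op 3: CLOSE 1-3: Q_total=11.60, C_total=10.00, V=1.16; Q1=6.96, Q3=4.64; dissipated=5.125
Op 4: CLOSE 2-1: Q_total=9.36, C_total=7.00, V=1.34; Q2=1.34, Q1=8.02; dissipated=0.659
Op 5: CLOSE 2-1: Q_total=9.36, C_total=7.00, V=1.34; Q2=1.34, Q1=8.02; dissipated=0.000
Final charges: Q1=8.02, Q2=1.34, Q3=4.64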